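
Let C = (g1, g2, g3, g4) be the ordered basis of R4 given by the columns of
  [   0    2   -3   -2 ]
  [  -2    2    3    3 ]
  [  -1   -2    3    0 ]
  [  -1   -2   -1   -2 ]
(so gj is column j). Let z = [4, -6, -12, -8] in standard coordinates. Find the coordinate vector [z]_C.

[z]_C is the unique c with M c = z, where M has columns g1, ..., g4.
Solving this 4x4 system gives c = (4, 1, -2, 2).
Check: 4g1 + g2 - 2g3 + 2g4 = [4, -6, -12, -8].

[4, 1, -2, 2]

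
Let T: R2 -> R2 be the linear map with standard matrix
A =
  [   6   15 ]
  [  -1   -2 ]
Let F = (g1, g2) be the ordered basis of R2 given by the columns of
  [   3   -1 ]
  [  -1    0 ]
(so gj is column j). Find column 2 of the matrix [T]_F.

Compute T(g2) = A g2 = <-6, 1> in standard coordinates.
Then write this in F-coordinates: solve for y in y_1 g1 + y_2 g2 = <-6, 1>.
This gives y = <-1, 3>, which is column 2 of [T]_F.

<-1, 3>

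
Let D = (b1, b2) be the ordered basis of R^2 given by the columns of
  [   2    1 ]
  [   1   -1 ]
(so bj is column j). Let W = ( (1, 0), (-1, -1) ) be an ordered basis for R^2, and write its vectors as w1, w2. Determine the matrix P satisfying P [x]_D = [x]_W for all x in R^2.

Let M have columns bj and N have columns wj. Then for every x, N [x]_W = x = M [x]_D, so P = N^(-1) M.
Since det N = -1, N^(-1) has integer entries; multiplying gives P = [[1, 2], [-1, 1]].

[[1, 2], [-1, 1]]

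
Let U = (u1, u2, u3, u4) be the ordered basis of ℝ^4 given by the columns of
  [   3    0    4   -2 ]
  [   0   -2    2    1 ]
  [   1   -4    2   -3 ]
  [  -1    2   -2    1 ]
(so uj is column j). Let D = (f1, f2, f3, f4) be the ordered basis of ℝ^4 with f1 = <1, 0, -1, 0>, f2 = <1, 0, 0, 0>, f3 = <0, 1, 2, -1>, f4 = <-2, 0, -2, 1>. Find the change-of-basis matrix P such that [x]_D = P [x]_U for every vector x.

Take x = uj: its U-coordinates are the j-th standard unit vector, so P e_j — column j of P — equals [uj]_D.
u1 = f1 + 0·f2 + 0·f3 - f4, giving column 1 = <1, 0, 0, -1>; repeating for each j gives P = [[1, 0, 2, 1], [0, 0, 2, 1], [0, -2, 2, 1], [-1, 0, 0, 2]].

[[1, 0, 2, 1], [0, 0, 2, 1], [0, -2, 2, 1], [-1, 0, 0, 2]]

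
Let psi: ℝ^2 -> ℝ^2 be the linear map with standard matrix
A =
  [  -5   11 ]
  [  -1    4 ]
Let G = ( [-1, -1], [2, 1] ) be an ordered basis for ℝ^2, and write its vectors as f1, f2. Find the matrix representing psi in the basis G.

The j-th column of [psi]_G is [psi(fj)]_G.
psi(f1) = A f1 = [-6, -3] = 0·f1 - 3f2, so column 1 is [0, -3].
Repeating for f2 and assembling the columns gives [[0, -3], [-3, -1]].

[[0, -3], [-3, -1]]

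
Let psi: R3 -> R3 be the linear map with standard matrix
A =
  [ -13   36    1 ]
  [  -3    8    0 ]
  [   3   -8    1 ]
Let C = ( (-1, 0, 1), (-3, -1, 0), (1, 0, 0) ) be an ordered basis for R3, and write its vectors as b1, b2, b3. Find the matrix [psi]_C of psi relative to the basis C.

With P the matrix whose columns are b1, ..., b3, [psi]_C = P^(-1) A P.
Column by column: psi(b1) = A b1 = (14, 3, -2); its C-coordinates (-2, -3, 3) give column 1.
Continuing for each basis vector yields [psi]_C = [[-2, -1, 3], [-3, -1, 3], [3, -1, -1]].

[[-2, -1, 3], [-3, -1, 3], [3, -1, -1]]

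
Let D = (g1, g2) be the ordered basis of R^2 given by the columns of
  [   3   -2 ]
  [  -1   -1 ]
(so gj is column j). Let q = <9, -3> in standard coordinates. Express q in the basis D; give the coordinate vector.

<3, 0>

[q]_D is the unique c with M c = q, where M has columns g1, g2.
System: 3c_1 - 2c_2 = 9, -c_1 - c_2 = -3; solving gives c_1 = 3, c_2 = 0.
Check: 3g1 + 0·g2 = <9, -3>.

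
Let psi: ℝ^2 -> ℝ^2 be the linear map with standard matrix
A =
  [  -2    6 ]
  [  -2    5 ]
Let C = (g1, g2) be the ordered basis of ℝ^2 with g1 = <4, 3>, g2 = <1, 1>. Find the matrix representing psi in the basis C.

[[3, 1], [-2, 0]]

The j-th column of [psi]_C is [psi(gj)]_C.
psi(g1) = A g1 = <10, 7> = 3g1 - 2g2, so column 1 is <3, -2>.
Repeating for g2 and assembling the columns gives [[3, 1], [-2, 0]].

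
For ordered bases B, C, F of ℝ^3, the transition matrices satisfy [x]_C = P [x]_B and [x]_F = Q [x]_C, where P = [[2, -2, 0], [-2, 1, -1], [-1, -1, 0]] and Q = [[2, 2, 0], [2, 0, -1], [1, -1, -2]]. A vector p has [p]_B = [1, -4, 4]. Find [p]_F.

[0, 17, 14]

First [p]_C = P [p]_B = [10, -10, 3].
Then [p]_F = Q [p]_C = [0, 17, 14].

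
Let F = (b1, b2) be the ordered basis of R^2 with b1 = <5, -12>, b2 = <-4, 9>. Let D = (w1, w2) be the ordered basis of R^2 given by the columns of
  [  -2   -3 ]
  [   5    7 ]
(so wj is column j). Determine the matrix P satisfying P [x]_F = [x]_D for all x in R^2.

Take x = bj: its F-coordinates are the j-th standard unit vector, so P e_j — column j of P — equals [bj]_D.
b1 = -w1 - w2, giving column 1 = <-1, -1>; repeating for each j gives P = [[-1, -1], [-1, 2]].

[[-1, -1], [-1, 2]]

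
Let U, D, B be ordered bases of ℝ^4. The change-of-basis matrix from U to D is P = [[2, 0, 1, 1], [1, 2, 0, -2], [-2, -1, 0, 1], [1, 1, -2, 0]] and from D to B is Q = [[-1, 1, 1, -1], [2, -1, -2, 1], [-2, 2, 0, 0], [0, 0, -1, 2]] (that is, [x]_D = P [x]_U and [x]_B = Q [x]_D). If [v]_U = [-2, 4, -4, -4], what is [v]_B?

Apply P to get D-coordinates [-12, 14, -4, 10], then Q to get B-coordinates.
The result is [v]_B = [12, -20, 52, 24].

[12, -20, 52, 24]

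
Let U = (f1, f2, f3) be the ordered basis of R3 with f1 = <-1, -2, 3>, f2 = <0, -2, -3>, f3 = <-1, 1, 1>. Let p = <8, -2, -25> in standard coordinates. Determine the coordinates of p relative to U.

<-4, 3, -4>

Write p = c_1 f1 + ... + c_3 f3 and solve for the c_i.
Solving this 3x3 system gives c = (-4, 3, -4).
Check: -4f1 + 3f2 - 4f3 = <8, -2, -25>.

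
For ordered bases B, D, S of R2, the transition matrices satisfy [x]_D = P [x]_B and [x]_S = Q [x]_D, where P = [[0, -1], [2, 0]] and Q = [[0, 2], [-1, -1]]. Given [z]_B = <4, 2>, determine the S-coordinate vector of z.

<16, -6>

Composing the changes, [z]_S = Q P [z]_B.
Q P = [[4, 0], [-2, 1]]; applying this to <4, 2> gives <16, -6>.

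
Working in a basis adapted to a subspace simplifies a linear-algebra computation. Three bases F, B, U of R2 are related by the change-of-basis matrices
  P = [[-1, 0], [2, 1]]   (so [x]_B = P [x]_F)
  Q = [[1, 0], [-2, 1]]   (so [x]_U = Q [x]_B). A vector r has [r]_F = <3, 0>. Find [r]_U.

<-3, 12>

First [r]_B = P [r]_F = <-3, 6>.
Then [r]_U = Q [r]_B = <-3, 12>.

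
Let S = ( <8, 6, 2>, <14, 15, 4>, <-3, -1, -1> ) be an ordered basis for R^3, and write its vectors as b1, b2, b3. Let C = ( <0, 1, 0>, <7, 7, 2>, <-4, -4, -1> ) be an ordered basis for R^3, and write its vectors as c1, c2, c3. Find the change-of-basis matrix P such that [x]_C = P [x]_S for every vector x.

Let M have columns bj and N have columns cj. Then for every x, N [x]_C = x = M [x]_S, so P = N^(-1) M.
Since det N = -1, N^(-1) has integer entries; multiplying gives P = [[-2, 1, 2], [0, 2, -1], [-2, 0, -1]].

[[-2, 1, 2], [0, 2, -1], [-2, 0, -1]]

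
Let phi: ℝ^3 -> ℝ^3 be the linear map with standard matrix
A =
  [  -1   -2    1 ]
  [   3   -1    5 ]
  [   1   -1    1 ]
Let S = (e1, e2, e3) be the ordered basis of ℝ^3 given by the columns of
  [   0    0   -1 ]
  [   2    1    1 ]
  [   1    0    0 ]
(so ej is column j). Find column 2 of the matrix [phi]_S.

Compute phi(e2) = A e2 = [-2, -1, -1] in standard coordinates.
Then write this in S-coordinates: solve for y in y_1 e1 + ... + y_3 e3 = [-2, -1, -1].
This gives y = [-1, -1, 2], which is column 2 of [phi]_S.

[-1, -1, 2]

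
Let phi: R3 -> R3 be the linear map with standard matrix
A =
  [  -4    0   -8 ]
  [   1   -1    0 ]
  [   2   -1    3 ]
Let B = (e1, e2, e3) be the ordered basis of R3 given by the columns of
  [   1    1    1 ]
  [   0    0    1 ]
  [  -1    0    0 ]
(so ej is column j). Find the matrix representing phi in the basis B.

With P the matrix whose columns are e1, ..., e3, [phi]_B = P^(-1) A P.
Column by column: phi(e1) = A e1 = [4, 1, -1]; its B-coordinates [1, 2, 1] give column 1.
Continuing for each basis vector yields [phi]_B = [[1, -2, -1], [2, -3, -3], [1, 1, 0]].

[[1, -2, -1], [2, -3, -3], [1, 1, 0]]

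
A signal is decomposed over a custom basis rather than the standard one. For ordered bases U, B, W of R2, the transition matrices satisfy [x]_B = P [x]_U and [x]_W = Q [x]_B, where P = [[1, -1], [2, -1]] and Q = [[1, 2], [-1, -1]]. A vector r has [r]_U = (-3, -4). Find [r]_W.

(-3, 1)

Apply P to get B-coordinates (1, -2), then Q to get W-coordinates.
The result is [r]_W = (-3, 1).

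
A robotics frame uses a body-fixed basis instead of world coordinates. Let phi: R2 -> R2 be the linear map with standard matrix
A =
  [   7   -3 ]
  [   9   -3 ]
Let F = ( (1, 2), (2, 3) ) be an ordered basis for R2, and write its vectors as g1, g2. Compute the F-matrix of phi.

[[3, 3], [-1, 1]]

With P the matrix whose columns are g1, g2, [phi]_F = P^(-1) A P.
Column by column: phi(g1) = A g1 = (1, 3); its F-coordinates (3, -1) give column 1.
Continuing for each basis vector yields [phi]_F = [[3, 3], [-1, 1]].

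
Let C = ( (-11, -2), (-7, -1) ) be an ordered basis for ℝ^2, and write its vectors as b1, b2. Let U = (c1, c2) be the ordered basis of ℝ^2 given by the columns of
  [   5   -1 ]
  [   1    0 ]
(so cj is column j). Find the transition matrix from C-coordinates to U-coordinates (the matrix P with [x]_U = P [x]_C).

Take x = bj: its C-coordinates are the j-th standard unit vector, so P e_j — column j of P — equals [bj]_U.
b1 = -2c1 + c2, giving column 1 = (-2, 1); repeating for each j gives P = [[-2, -1], [1, 2]].

[[-2, -1], [1, 2]]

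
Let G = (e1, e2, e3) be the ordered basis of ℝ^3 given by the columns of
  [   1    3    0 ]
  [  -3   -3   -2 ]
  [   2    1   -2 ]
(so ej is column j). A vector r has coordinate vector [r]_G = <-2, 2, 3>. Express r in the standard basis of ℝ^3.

<4, -6, -8>

The coordinates say r = -2e1 + 2e2 + 3e3; adding the scaled basis vectors gives <4, -6, -8>.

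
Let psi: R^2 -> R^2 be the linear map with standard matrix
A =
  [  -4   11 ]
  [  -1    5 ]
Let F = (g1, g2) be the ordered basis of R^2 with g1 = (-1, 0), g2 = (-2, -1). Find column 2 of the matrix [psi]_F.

Column 2 of [psi]_F is the F-coordinate vector of psi(g2).
In standard coordinates psi(g2) = A g2 = (-3, -3).
Converting to F: (-3, -3) = -3g1 + 3g2, so the coordinate vector is (-3, 3).

(-3, 3)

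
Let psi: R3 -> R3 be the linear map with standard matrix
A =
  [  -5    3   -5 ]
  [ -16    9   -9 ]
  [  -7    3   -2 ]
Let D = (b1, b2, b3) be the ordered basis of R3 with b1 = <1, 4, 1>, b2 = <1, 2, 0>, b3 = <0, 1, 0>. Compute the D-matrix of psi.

Let P have columns b1, ..., b3. Then [psi]_D = P^(-1) A P.
Here det P = 1, so P^(-1) is integer; computing A P first and then P^(-1)(A P) gives [[3, -1, 3], [-1, 2, 0], [1, 2, -3]].

[[3, -1, 3], [-1, 2, 0], [1, 2, -3]]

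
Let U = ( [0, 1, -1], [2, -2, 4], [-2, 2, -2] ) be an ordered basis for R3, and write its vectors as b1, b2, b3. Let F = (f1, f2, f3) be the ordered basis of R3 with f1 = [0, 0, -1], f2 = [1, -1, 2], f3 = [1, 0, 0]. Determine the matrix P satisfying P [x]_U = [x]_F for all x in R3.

Let M have columns bj and N have columns fj. Then for every x, N [x]_F = x = M [x]_U, so P = N^(-1) M.
Since det N = -1, N^(-1) has integer entries; multiplying gives P = [[-1, 0, -2], [-1, 2, -2], [1, 0, 0]].

[[-1, 0, -2], [-1, 2, -2], [1, 0, 0]]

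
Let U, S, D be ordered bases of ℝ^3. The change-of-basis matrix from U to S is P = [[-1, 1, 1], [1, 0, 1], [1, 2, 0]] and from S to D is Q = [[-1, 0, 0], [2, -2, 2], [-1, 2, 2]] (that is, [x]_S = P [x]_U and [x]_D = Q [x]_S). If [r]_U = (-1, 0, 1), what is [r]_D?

Apply P to get S-coordinates (2, 0, -1), then Q to get D-coordinates.
The result is [r]_D = (-2, 2, -4).

(-2, 2, -4)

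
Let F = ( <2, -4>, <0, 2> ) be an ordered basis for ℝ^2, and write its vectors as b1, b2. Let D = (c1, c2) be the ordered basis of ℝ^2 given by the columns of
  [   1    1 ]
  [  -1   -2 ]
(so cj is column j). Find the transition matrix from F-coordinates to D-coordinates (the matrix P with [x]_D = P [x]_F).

Take x = bj: its F-coordinates are the j-th standard unit vector, so P e_j — column j of P — equals [bj]_D.
b1 = 0·c1 + 2c2, giving column 1 = <0, 2>; repeating for each j gives P = [[0, 2], [2, -2]].

[[0, 2], [2, -2]]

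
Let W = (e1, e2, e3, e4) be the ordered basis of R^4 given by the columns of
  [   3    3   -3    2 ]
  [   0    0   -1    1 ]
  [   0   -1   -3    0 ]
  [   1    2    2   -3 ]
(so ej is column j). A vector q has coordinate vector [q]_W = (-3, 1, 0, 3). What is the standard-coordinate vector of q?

By definition q = -3e1 + e2 + 0·e3 + 3e4.
Summing componentwise gives (0, 3, -1, -10).

(0, 3, -1, -10)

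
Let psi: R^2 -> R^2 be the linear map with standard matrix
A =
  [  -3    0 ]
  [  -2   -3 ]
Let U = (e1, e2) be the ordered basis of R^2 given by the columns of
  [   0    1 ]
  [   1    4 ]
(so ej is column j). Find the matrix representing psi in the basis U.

Let P have columns e1, e2. Then [psi]_U = P^(-1) A P.
Here det P = -1, so P^(-1) is integer; computing A P first and then P^(-1)(A P) gives [[-3, -2], [0, -3]].

[[-3, -2], [0, -3]]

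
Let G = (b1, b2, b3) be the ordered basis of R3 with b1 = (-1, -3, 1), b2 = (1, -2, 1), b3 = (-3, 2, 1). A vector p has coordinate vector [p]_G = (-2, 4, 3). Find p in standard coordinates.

p = M [p]_G, where M has columns b1, ..., b3.
Carrying out the matrix-vector product, p = (-3, 4, 5).

(-3, 4, 5)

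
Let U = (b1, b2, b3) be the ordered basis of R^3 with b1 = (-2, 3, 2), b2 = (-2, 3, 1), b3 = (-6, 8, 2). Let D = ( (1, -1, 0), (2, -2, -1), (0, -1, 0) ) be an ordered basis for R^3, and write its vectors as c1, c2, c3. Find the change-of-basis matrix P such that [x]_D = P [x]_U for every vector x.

[[2, 0, -2], [-2, -1, -2], [-1, -1, -2]]

Let M have columns bj and N have columns cj. Then for every x, N [x]_D = x = M [x]_U, so P = N^(-1) M.
Since det N = -1, N^(-1) has integer entries; multiplying gives P = [[2, 0, -2], [-2, -1, -2], [-1, -1, -2]].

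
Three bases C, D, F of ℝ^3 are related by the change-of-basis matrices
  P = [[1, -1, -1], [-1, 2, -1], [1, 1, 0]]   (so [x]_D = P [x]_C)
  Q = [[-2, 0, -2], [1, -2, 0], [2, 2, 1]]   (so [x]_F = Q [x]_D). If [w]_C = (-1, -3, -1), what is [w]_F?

(2, 11, -6)

First [w]_D = P [w]_C = (3, -4, -4).
Then [w]_F = Q [w]_D = (2, 11, -6).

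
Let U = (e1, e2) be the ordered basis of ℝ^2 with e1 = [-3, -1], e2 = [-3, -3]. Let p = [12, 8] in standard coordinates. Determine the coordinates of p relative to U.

[-2, -2]

Write p = c_1 e1 + c_2 e2 and solve for the c_i.
System: -3c_1 - 3c_2 = 12, -c_1 - 3c_2 = 8; solving gives c_1 = -2, c_2 = -2.
Check: -2e1 - 2e2 = [12, 8].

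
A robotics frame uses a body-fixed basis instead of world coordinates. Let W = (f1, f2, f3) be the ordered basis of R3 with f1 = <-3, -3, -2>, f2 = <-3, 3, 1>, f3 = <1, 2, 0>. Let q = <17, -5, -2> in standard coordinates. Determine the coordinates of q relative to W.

<-1, -4, 2>

[q]_W is the unique c with M c = q, where M has columns f1, ..., f3.
Solving this 3x3 system gives c = (-1, -4, 2).
Check: -f1 - 4f2 + 2f3 = <17, -5, -2>.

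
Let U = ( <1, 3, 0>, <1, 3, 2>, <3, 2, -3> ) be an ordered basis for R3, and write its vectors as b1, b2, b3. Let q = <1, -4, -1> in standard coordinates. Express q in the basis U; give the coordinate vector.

We seek scalars with c_1 b1 + ... + c_3 b3 = q; equivalently solve M c = q where the columns of M are b1, ..., b3.
Gaussian elimination on [M | q] yields c = (-3, 1, 1).
Check: -3b1 + b2 + b3 = <1, -4, -1>.

<-3, 1, 1>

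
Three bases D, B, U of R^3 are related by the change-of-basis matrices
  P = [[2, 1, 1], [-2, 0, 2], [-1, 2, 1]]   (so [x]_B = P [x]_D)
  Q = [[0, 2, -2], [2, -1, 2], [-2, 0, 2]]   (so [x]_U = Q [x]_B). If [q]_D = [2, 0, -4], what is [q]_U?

Apply P to get B-coordinates [0, -12, -6], then Q to get U-coordinates.
The result is [q]_U = [-12, 0, -12].

[-12, 0, -12]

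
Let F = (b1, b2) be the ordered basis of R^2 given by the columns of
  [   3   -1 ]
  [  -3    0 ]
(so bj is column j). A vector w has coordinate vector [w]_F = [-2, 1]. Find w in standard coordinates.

[-7, 6]

w = M [w]_F, where M has columns b1, b2.
Carrying out the matrix-vector product, w = [-7, 6].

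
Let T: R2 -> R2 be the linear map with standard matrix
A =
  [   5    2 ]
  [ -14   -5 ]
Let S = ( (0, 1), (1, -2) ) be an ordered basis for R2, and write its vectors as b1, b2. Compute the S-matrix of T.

The j-th column of [T]_S is [T(bj)]_S.
T(b1) = A b1 = (2, -5) = -b1 + 2b2, so column 1 is (-1, 2).
Repeating for b2 and assembling the columns gives [[-1, -2], [2, 1]].

[[-1, -2], [2, 1]]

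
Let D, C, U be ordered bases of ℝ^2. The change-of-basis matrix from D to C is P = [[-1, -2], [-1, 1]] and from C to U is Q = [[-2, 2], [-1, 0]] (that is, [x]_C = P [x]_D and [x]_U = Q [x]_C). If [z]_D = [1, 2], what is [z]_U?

Composing the changes, [z]_U = Q P [z]_D.
Q P = [[0, 6], [1, 2]]; applying this to [1, 2] gives [12, 5].

[12, 5]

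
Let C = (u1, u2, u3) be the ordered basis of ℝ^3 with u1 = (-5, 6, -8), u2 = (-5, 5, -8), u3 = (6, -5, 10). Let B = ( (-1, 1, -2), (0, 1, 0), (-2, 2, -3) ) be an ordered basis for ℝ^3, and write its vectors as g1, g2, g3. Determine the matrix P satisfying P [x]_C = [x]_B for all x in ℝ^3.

[[1, 1, -2], [1, 0, 1], [2, 2, -2]]

Column j of P is [uj]_B, since P maps C-coordinates to B-coordinates.
Expressing u1 in B: u1 = g1 + g2 + 2g3, so column 1 of P is (1, 1, 2).
Doing the same for each uj gives P = [[1, 1, -2], [1, 0, 1], [2, 2, -2]].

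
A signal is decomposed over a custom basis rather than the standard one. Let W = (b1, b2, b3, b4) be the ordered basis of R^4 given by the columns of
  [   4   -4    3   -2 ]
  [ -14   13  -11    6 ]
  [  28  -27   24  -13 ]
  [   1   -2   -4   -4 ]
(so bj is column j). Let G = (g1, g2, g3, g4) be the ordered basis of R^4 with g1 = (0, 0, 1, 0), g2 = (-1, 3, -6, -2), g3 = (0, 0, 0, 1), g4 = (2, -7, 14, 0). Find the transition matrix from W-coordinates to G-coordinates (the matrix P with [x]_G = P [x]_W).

Take x = bj: its W-coordinates are the j-th standard unit vector, so P e_j — column j of P — equals [bj]_G.
b1 = 0·g1 + 0·g2 + g3 + 2g4, giving column 1 = (0, 0, 1, 2); repeating for each j gives P = [[0, -1, 2, -1], [0, 2, 1, 2], [1, 2, -2, 0], [2, -1, 2, 0]].

[[0, -1, 2, -1], [0, 2, 1, 2], [1, 2, -2, 0], [2, -1, 2, 0]]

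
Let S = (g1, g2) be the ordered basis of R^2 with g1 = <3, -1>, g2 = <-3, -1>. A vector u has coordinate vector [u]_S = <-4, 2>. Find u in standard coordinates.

<-18, 2>

By definition u = -4g1 + 2g2.
Summing componentwise gives <-18, 2>.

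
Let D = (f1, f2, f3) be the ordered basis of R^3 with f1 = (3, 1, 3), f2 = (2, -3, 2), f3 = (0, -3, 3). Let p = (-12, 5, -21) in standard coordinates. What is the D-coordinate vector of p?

(-4, 0, -3)

We seek scalars with c_1 f1 + ... + c_3 f3 = p; equivalently solve M c = p where the columns of M are f1, ..., f3.
Gaussian elimination on [M | p] yields c = (-4, 0, -3).
Check: -4f1 + 0·f2 - 3f3 = (-12, 5, -21).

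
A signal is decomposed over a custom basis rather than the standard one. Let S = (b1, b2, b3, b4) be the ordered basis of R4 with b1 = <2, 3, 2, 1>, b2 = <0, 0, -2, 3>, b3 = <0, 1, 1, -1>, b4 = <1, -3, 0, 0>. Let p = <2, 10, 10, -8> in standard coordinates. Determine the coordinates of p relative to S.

Write p = c_1 b1 + ... + c_4 b4 and solve for the c_i.
Solving this 4x4 system gives c = (2, -4, -2, -2).
Check: 2b1 - 4b2 - 2b3 - 2b4 = <2, 10, 10, -8>.

<2, -4, -2, -2>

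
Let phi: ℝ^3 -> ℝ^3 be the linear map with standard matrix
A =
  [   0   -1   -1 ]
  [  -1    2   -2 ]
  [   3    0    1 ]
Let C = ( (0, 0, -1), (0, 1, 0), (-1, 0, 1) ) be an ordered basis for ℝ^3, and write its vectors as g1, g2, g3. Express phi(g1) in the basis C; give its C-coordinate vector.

(0, 2, -1)

Column 1 of [phi]_C is the C-coordinate vector of phi(g1).
In standard coordinates phi(g1) = A g1 = (1, 2, -1).
Converting to C: (1, 2, -1) = 0·g1 + 2g2 - g3, so the coordinate vector is (0, 2, -1).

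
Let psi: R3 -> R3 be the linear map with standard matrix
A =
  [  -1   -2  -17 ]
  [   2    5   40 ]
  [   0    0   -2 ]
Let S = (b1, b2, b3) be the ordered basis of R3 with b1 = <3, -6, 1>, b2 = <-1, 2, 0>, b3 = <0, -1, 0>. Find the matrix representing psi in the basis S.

Let P have columns b1, ..., b3. Then [psi]_S = P^(-1) A P.
Here det P = 1, so P^(-1) is integer; computing A P first and then P^(-1)(A P) gives [[-2, 0, 0], [2, 3, -2], [0, -2, 1]].

[[-2, 0, 0], [2, 3, -2], [0, -2, 1]]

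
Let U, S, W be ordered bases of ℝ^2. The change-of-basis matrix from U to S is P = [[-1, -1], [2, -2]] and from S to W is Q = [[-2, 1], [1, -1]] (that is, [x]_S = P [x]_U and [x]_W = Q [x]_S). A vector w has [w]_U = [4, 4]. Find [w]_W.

First [w]_S = P [w]_U = [-8, 0].
Then [w]_W = Q [w]_S = [16, -8].

[16, -8]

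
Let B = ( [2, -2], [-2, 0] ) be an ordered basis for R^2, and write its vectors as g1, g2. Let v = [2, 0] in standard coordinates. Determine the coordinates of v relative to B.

[0, -1]

We seek scalars with c_1 g1 + c_2 g2 = v; equivalently solve M c = v where the columns of M are g1, g2.
System: 2c_1 - 2c_2 = 2, -2c_1 + 0c_2 = 0; solving gives c_1 = 0, c_2 = -1.
Check: 0·g1 - g2 = [2, 0].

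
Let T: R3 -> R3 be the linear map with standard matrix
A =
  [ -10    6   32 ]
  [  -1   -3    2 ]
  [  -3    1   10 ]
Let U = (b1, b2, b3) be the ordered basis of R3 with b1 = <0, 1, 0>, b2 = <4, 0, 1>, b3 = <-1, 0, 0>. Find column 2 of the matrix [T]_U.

Column 2 of [T]_U is the U-coordinate vector of T(b2).
In standard coordinates T(b2) = A b2 = <-8, -2, -2>.
Converting to U: <-8, -2, -2> = -2b1 - 2b2 + 0·b3, so the coordinate vector is <-2, -2, 0>.

<-2, -2, 0>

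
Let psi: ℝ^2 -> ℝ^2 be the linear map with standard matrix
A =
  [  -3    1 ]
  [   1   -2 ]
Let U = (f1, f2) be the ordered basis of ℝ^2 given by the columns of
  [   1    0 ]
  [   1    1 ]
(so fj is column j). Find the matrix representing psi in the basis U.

With P the matrix whose columns are f1, f2, [psi]_U = P^(-1) A P.
Column by column: psi(f1) = A f1 = (-2, -1); its U-coordinates (-2, 1) give column 1.
Continuing for each basis vector yields [psi]_U = [[-2, 1], [1, -3]].

[[-2, 1], [1, -3]]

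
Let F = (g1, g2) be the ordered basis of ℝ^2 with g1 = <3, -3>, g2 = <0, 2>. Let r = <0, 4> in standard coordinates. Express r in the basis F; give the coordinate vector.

[r]_F is the unique c with M c = r, where M has columns g1, g2.
System: 3c_1 + 0c_2 = 0, -3c_1 + 2c_2 = 4; solving gives c_1 = 0, c_2 = 2.
Check: 0·g1 + 2g2 = <0, 4>.

<0, 2>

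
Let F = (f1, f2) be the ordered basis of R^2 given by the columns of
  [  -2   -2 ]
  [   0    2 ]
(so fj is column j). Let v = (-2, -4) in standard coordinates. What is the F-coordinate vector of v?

(3, -2)

We seek scalars with c_1 f1 + c_2 f2 = v; equivalently solve M c = v where the columns of M are f1, f2.
System: -2c_1 - 2c_2 = -2, 0c_1 + 2c_2 = -4; solving gives c_1 = 3, c_2 = -2.
Check: 3f1 - 2f2 = (-2, -4).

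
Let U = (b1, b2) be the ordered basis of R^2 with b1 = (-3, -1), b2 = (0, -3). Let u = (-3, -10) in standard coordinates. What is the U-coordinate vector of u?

(1, 3)

We seek scalars with c_1 b1 + c_2 b2 = u; equivalently solve M c = u where the columns of M are b1, b2.
System: -3c_1 + 0c_2 = -3, -c_1 - 3c_2 = -10; solving gives c_1 = 1, c_2 = 3.
Check: b1 + 3b2 = (-3, -10).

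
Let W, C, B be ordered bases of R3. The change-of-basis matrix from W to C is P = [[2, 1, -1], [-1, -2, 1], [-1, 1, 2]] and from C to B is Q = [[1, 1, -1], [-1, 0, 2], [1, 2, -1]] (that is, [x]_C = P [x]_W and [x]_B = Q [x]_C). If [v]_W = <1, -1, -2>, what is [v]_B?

Composing the changes, [v]_B = Q P [v]_W.
Q P = [[2, -2, -2], [-4, 1, 5], [1, -4, -1]]; applying this to <1, -1, -2> gives <8, -15, 7>.

<8, -15, 7>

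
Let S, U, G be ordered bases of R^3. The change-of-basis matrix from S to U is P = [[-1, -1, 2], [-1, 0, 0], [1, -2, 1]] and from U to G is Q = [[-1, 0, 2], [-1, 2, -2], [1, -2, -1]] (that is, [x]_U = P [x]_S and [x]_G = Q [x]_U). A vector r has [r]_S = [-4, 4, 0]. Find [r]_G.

Composing the changes, [r]_G = Q P [r]_S.
Q P = [[3, -3, 0], [-3, 5, -4], [0, 1, 1]]; applying this to [-4, 4, 0] gives [-24, 32, 4].

[-24, 32, 4]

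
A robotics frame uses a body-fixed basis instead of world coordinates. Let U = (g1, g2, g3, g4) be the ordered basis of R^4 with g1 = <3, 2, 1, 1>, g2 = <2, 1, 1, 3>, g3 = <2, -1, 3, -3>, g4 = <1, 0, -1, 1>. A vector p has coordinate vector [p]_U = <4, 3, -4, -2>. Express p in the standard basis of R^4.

The coordinates say p = 4g1 + 3g2 - 4g3 - 2g4; adding the scaled basis vectors gives <8, 15, -3, 23>.

<8, 15, -3, 23>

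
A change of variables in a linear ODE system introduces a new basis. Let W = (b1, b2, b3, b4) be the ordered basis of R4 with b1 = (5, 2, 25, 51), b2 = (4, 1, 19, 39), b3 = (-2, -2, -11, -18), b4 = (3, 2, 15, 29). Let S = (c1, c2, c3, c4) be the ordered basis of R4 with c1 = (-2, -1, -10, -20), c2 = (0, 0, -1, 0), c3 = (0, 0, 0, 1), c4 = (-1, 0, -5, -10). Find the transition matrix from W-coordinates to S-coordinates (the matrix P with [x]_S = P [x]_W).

Let M have columns bj and N have columns cj. Then for every x, N [x]_S = x = M [x]_W, so P = N^(-1) M.
Since det N = 1, N^(-1) has integer entries; multiplying gives P = [[-2, -1, 2, -2], [0, 1, 1, 0], [1, -1, 2, -1], [-1, -2, -2, 1]].

[[-2, -1, 2, -2], [0, 1, 1, 0], [1, -1, 2, -1], [-1, -2, -2, 1]]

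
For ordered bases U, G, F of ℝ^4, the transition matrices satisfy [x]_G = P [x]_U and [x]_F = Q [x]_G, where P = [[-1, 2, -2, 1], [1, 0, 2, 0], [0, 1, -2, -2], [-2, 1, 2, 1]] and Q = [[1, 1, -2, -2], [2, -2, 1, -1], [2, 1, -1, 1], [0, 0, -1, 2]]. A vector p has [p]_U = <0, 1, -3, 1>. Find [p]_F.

<1, 39, 3, -13>

First [p]_G = P [p]_U = <9, -6, 5, -4>.
Then [p]_F = Q [p]_G = <1, 39, 3, -13>.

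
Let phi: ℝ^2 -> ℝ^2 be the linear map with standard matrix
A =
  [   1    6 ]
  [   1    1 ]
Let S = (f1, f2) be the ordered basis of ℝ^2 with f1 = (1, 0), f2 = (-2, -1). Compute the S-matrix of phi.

[[-1, -2], [-1, 3]]

The j-th column of [phi]_S is [phi(fj)]_S.
phi(f1) = A f1 = (1, 1) = -f1 - f2, so column 1 is (-1, -1).
Repeating for f2 and assembling the columns gives [[-1, -2], [-1, 3]].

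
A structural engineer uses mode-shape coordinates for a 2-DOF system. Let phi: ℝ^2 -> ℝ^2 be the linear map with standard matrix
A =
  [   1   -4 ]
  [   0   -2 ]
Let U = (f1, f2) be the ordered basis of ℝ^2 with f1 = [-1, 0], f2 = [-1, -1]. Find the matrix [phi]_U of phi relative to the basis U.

The j-th column of [phi]_U is [phi(fj)]_U.
phi(f1) = A f1 = [-1, 0] = f1 + 0·f2, so column 1 is [1, 0].
Repeating for f2 and assembling the columns gives [[1, -1], [0, -2]].

[[1, -1], [0, -2]]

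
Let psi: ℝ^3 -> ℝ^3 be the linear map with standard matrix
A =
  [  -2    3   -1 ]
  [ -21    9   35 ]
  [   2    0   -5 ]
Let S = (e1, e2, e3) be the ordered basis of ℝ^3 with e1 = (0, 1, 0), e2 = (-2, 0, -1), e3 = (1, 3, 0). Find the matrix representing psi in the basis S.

The j-th column of [psi]_S is [psi(ej)]_S.
psi(e1) = A e1 = (3, 9, 0) = 0·e1 + 0·e2 + 3e3, so column 1 is (0, 0, 3).
Repeating for e2, e3 and assembling the columns gives [[0, -2, -3], [0, -1, -2], [3, 3, 3]].

[[0, -2, -3], [0, -1, -2], [3, 3, 3]]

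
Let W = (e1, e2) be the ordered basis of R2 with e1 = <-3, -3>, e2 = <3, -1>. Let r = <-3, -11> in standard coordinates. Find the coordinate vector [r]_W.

<3, 2>

[r]_W is the unique c with M c = r, where M has columns e1, e2.
System: -3c_1 + 3c_2 = -3, -3c_1 - c_2 = -11; solving gives c_1 = 3, c_2 = 2.
Check: 3e1 + 2e2 = <-3, -11>.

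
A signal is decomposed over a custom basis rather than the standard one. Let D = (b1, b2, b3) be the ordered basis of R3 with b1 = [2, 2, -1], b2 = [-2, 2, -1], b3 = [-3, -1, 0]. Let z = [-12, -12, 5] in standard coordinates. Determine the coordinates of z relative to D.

[-4, -1, 2]

We seek scalars with c_1 b1 + ... + c_3 b3 = z; equivalently solve M c = z where the columns of M are b1, ..., b3.
Row-reducing the augmented matrix [M | z] gives c = (-4, -1, 2).
Check: -4b1 - b2 + 2b3 = [-12, -12, 5].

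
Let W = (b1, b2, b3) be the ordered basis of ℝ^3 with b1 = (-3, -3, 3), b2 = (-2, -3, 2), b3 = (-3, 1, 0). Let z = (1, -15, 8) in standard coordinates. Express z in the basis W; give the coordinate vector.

[z]_W is the unique c with M c = z, where M has columns b1, ..., b3.
Gaussian elimination on [M | z] yields c = (0, 4, -3).
Check: 0·b1 + 4b2 - 3b3 = (1, -15, 8).

(0, 4, -3)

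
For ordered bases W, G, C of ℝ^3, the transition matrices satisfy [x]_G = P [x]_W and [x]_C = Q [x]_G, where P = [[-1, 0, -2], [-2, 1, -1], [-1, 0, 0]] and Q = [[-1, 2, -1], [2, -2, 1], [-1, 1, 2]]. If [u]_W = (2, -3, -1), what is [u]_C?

(-10, 10, -10)

First [u]_G = P [u]_W = (0, -6, -2).
Then [u]_C = Q [u]_G = (-10, 10, -10).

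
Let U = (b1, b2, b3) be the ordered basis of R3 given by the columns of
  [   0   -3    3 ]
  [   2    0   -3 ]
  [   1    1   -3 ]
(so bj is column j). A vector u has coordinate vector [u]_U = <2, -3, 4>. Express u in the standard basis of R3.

u = M [u]_U, where M has columns b1, ..., b3.
Carrying out the matrix-vector product, u = <21, -8, -13>.

<21, -8, -13>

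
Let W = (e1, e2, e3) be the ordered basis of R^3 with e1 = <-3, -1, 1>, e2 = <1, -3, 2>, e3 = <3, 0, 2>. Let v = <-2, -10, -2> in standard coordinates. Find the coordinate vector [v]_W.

[v]_W is the unique c with M c = v, where M has columns e1, ..., e3.
Gaussian elimination on [M | v] yields c = (-2, 4, -4).
Check: -2e1 + 4e2 - 4e3 = <-2, -10, -2>.

<-2, 4, -4>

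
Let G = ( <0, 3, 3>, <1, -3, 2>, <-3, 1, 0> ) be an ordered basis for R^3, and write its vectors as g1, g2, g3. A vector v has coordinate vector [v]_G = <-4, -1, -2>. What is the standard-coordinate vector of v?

By definition v = -4g1 - g2 - 2g3.
Summing componentwise gives <5, -11, -14>.

<5, -11, -14>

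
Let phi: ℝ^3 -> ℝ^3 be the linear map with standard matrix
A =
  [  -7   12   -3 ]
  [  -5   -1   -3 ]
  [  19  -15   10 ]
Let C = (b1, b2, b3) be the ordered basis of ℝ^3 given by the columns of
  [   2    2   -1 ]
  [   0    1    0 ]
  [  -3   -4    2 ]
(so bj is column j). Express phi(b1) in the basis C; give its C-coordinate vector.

Column 1 of [phi]_C is the C-coordinate vector of phi(b1).
In standard coordinates phi(b1) = A b1 = <-5, -1, 8>.
Converting to C: <-5, -1, 8> = -2b1 - b2 - b3, so the coordinate vector is <-2, -1, -1>.

<-2, -1, -1>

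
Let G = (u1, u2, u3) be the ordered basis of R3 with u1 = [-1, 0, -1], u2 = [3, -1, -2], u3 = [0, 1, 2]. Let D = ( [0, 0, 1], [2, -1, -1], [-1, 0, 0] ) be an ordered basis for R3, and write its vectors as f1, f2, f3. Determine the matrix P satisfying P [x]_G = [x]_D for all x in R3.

[[-1, -1, 1], [0, 1, -1], [1, -1, -2]]

Take x = uj: its G-coordinates are the j-th standard unit vector, so P e_j — column j of P — equals [uj]_D.
u1 = -f1 + 0·f2 + f3, giving column 1 = [-1, 0, 1]; repeating for each j gives P = [[-1, -1, 1], [0, 1, -1], [1, -1, -2]].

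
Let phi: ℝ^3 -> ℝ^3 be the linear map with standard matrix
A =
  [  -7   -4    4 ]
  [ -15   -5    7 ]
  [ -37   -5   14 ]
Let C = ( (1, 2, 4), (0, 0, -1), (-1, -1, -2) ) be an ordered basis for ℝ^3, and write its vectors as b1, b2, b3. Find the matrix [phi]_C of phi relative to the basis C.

The j-th column of [phi]_C is [phi(bj)]_C.
phi(b1) = A b1 = (1, 3, 9) = 2b1 - 3b2 + b3, so column 1 is (2, -3, 1).
Repeating for b2, b3 and assembling the columns gives [[2, -3, 3], [-3, 0, -2], [1, 1, 0]].

[[2, -3, 3], [-3, 0, -2], [1, 1, 0]]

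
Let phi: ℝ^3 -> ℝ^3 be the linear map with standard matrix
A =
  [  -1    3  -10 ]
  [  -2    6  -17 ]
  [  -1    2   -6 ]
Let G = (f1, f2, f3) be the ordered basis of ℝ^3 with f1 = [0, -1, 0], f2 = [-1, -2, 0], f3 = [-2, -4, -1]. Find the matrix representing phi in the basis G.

The j-th column of [phi]_G is [phi(fj)]_G.
phi(f1) = A f1 = [-3, -6, -2] = 0·f1 - f2 + 2f3, so column 1 is [0, -1, 2].
Repeating for f2, f3 and assembling the columns gives [[0, 0, 3], [-1, -1, 0], [2, 3, 0]].

[[0, 0, 3], [-1, -1, 0], [2, 3, 0]]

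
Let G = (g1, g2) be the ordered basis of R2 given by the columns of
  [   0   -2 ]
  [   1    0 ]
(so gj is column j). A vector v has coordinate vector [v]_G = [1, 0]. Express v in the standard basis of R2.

[0, 1]

By definition v = g1 + 0·g2.
Summing componentwise gives [0, 1].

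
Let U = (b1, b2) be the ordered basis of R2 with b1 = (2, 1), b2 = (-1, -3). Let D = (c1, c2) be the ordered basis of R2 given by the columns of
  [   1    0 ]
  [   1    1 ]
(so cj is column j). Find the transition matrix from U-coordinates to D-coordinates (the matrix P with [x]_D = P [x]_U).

Column j of P is [bj]_D, since P maps U-coordinates to D-coordinates.
Expressing b1 in D: b1 = 2c1 - c2, so column 1 of P is (2, -1).
Doing the same for each bj gives P = [[2, -1], [-1, -2]].

[[2, -1], [-1, -2]]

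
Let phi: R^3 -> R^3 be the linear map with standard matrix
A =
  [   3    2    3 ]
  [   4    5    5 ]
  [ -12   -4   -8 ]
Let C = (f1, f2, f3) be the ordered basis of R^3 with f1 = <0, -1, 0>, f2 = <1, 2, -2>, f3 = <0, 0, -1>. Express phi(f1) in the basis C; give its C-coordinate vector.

<1, -2, 0>

Compute phi(f1) = A f1 = <-2, -5, 4> in standard coordinates.
Then write this in C-coordinates: solve for y in y_1 f1 + ... + y_3 f3 = <-2, -5, 4>.
This gives y = <1, -2, 0>, which is column 1 of [phi]_C.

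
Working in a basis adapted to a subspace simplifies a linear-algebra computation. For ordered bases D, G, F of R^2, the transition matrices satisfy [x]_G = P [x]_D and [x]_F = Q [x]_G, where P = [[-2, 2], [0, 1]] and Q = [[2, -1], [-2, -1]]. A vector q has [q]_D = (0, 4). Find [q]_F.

(12, -20)

First [q]_G = P [q]_D = (8, 4).
Then [q]_F = Q [q]_G = (12, -20).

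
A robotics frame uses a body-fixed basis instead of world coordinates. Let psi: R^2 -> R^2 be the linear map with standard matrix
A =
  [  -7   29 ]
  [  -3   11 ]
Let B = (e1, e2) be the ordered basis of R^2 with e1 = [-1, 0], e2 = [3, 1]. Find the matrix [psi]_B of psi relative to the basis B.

[[2, -2], [3, 2]]

With P the matrix whose columns are e1, e2, [psi]_B = P^(-1) A P.
Column by column: psi(e1) = A e1 = [7, 3]; its B-coordinates [2, 3] give column 1.
Continuing for each basis vector yields [psi]_B = [[2, -2], [3, 2]].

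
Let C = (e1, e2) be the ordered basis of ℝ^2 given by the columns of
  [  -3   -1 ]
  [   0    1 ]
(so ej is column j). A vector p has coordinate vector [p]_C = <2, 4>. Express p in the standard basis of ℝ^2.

By definition p = 2e1 + 4e2.
Summing componentwise gives <-10, 4>.

<-10, 4>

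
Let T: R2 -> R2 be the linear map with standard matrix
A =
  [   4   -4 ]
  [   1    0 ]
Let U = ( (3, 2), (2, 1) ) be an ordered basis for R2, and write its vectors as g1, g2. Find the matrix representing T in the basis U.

[[2, 0], [-1, 2]]

Let P have columns g1, g2. Then [T]_U = P^(-1) A P.
Here det P = -1, so P^(-1) is integer; computing A P first and then P^(-1)(A P) gives [[2, 0], [-1, 2]].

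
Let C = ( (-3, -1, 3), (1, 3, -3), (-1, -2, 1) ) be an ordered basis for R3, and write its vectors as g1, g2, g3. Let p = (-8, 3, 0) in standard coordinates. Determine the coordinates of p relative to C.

We seek scalars with c_1 g1 + ... + c_3 g3 = p; equivalently solve M c = p where the columns of M are g1, ..., g3.
Gaussian elimination on [M | p] yields c = (3, 4, 3).
Check: 3g1 + 4g2 + 3g3 = (-8, 3, 0).

(3, 4, 3)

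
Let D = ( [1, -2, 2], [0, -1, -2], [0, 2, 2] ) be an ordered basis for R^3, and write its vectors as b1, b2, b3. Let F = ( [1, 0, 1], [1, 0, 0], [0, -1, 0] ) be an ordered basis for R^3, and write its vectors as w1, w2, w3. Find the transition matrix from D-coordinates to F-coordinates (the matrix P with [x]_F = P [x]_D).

Take x = bj: its D-coordinates are the j-th standard unit vector, so P e_j — column j of P — equals [bj]_F.
b1 = 2w1 - w2 + 2w3, giving column 1 = [2, -1, 2]; repeating for each j gives P = [[2, -2, 2], [-1, 2, -2], [2, 1, -2]].

[[2, -2, 2], [-1, 2, -2], [2, 1, -2]]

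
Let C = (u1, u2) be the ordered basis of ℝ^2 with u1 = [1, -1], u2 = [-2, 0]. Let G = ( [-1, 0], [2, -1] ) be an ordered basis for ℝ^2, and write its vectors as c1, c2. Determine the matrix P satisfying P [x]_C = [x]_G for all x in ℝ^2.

[[1, 2], [1, 0]]

Column j of P is [uj]_G, since P maps C-coordinates to G-coordinates.
Expressing u1 in G: u1 = c1 + c2, so column 1 of P is [1, 1].
Doing the same for each uj gives P = [[1, 2], [1, 0]].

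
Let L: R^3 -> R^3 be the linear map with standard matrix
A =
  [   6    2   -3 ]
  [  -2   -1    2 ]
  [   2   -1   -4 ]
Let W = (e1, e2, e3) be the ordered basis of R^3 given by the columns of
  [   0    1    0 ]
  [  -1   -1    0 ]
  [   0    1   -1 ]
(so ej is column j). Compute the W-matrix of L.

[[1, -2, -1], [-2, 1, 3], [-3, 2, -1]]

With P the matrix whose columns are e1, ..., e3, [L]_W = P^(-1) A P.
Column by column: L(e1) = A e1 = <-2, 1, 1>; its W-coordinates <1, -2, -3> give column 1.
Continuing for each basis vector yields [L]_W = [[1, -2, -1], [-2, 1, 3], [-3, 2, -1]].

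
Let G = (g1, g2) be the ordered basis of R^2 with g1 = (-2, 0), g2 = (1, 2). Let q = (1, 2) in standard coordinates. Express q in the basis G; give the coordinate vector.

We seek scalars with c_1 g1 + c_2 g2 = q; equivalently solve M c = q where the columns of M are g1, g2.
System: -2c_1 + c_2 = 1, 0c_1 + 2c_2 = 2; solving gives c_1 = 0, c_2 = 1.
Check: 0·g1 + g2 = (1, 2).

(0, 1)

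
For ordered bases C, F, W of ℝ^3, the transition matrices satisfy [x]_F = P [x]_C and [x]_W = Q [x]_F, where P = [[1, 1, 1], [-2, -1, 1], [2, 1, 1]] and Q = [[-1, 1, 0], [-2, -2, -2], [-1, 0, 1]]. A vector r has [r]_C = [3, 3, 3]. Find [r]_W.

Apply P to get F-coordinates [9, -6, 12], then Q to get W-coordinates.
The result is [r]_W = [-15, -30, 3].

[-15, -30, 3]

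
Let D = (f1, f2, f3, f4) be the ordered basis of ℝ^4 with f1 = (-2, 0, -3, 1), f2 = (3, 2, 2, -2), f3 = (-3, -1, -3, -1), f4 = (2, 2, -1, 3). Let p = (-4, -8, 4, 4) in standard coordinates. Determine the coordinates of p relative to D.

[p]_D is the unique c with M c = p, where M has columns f1, ..., f4.
Solving this 4x4 system gives c = (-4, -4, 0, 0).
Check: -4f1 - 4f2 + 0·f3 + 0·f4 = (-4, -8, 4, 4).

(-4, -4, 0, 0)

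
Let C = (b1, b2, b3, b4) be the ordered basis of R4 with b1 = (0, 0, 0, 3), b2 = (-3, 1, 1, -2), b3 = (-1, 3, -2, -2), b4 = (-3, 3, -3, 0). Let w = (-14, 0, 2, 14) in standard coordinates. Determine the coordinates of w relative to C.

(4, 3, -4, 3)

Write w = c_1 b1 + ... + c_4 b4 and solve for the c_i.
Row-reducing the augmented matrix [M | w] gives c = (4, 3, -4, 3).
Check: 4b1 + 3b2 - 4b3 + 3b4 = (-14, 0, 2, 14).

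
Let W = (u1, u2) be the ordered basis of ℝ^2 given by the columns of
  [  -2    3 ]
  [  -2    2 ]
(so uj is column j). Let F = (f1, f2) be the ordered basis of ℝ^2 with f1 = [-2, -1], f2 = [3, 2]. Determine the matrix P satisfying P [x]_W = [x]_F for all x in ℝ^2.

Column j of P is [uj]_F, since P maps W-coordinates to F-coordinates.
Expressing u1 in F: u1 = -2f1 - 2f2, so column 1 of P is [-2, -2].
Doing the same for each uj gives P = [[-2, 0], [-2, 1]].

[[-2, 0], [-2, 1]]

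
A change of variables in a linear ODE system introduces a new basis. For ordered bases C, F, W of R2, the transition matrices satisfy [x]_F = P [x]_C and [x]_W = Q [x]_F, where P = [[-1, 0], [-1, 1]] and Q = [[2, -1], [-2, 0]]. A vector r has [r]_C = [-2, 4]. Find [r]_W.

[-2, -4]

Apply P to get F-coordinates [2, 6], then Q to get W-coordinates.
The result is [r]_W = [-2, -4].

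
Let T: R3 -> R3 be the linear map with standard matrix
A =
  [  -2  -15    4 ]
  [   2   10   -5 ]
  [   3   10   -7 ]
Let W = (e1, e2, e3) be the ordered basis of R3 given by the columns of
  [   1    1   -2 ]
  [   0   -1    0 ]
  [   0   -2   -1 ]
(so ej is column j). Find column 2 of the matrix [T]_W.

Compute T(e2) = A e2 = [5, 2, 7] in standard coordinates.
Then write this in W-coordinates: solve for y in y_1 e1 + ... + y_3 e3 = [5, 2, 7].
This gives y = [1, -2, -3], which is column 2 of [T]_W.

[1, -2, -3]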